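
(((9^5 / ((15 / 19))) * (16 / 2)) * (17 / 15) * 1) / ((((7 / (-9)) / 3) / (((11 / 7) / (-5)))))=822077.77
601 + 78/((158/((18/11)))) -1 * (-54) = 569897/869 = 655.81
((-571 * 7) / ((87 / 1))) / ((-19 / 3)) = 3997 / 551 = 7.25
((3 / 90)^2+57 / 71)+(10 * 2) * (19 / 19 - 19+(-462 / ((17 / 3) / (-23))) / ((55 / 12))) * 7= 59484616507 / 1086300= 54758.92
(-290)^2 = 84100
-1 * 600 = -600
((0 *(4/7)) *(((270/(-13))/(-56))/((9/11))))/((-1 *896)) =0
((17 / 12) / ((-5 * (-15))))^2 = 289 / 810000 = 0.00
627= 627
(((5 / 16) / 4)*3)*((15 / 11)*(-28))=-1575 / 176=-8.95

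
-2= -2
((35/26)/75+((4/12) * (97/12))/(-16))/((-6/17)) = 95761/224640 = 0.43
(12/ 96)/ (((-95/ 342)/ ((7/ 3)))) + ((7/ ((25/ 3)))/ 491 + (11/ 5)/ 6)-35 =-35.68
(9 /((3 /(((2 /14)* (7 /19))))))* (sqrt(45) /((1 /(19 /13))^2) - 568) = -1704 /19 + 171* sqrt(5) /169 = -87.42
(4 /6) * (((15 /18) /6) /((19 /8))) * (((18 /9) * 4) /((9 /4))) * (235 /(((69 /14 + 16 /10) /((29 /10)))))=30531200 /2109969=14.47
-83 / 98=-0.85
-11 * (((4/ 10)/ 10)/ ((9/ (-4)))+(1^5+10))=-27181/ 225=-120.80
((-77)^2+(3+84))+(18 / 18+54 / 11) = 66241 / 11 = 6021.91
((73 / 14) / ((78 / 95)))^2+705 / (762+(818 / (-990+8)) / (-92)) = 1693449585878065 / 41046367379472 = 41.26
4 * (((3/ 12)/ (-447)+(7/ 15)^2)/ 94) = 29129/ 3151350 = 0.01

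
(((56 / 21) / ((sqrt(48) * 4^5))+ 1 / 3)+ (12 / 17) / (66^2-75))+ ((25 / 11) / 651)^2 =sqrt(3) / 4608+ 414886816072 / 1243999603539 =0.33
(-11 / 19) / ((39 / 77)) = -847 / 741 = -1.14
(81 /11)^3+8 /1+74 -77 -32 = 495504 /1331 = 372.28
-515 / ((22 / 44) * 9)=-1030 / 9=-114.44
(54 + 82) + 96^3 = 884872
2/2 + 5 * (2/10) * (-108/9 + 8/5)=-47/5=-9.40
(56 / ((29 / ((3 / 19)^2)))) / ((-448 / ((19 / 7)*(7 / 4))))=-9 / 17632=-0.00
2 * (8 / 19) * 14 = 224 / 19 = 11.79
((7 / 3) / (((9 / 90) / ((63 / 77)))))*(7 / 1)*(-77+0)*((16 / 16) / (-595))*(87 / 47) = 25578 / 799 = 32.01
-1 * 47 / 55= -0.85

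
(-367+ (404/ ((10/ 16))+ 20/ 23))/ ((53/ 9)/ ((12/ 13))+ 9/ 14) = 24366636/ 610535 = 39.91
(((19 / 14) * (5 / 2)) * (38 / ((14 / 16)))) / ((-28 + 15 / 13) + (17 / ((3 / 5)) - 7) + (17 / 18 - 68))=-1689480 / 832069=-2.03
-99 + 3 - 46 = -142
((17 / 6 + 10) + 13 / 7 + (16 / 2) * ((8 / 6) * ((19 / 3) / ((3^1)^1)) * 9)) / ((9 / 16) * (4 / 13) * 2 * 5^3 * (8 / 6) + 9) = 2327 / 714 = 3.26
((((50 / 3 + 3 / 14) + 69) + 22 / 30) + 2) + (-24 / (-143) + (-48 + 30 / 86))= 17703997 / 430430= 41.13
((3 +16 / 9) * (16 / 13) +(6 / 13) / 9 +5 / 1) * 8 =10232 / 117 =87.45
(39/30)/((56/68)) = 221/140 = 1.58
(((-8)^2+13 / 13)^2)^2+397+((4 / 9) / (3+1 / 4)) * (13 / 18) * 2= 1445932798 / 81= 17851022.20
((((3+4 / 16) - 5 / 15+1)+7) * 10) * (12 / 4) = 327.50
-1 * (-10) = 10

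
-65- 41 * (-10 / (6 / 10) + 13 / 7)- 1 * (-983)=1525.19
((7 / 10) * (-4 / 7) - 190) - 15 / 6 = -192.90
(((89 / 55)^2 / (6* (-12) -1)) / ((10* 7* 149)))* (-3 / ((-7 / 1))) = -0.00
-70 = -70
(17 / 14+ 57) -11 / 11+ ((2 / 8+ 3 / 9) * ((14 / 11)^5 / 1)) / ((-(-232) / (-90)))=3691641099 / 65386706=56.46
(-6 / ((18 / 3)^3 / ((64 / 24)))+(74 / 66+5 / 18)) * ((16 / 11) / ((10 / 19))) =59812 / 16335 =3.66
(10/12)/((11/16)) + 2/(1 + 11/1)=91/66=1.38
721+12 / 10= 3611 / 5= 722.20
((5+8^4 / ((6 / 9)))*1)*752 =4624048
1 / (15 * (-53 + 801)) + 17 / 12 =3974 / 2805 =1.42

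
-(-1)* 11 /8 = 1.38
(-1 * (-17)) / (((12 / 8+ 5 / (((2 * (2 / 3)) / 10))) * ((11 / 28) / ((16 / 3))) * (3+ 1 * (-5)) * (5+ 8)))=-3808 / 16731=-0.23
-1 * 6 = -6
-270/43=-6.28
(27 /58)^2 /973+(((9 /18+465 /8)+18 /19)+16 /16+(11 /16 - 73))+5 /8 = -2764956643 /248761072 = -11.11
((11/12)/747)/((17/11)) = 121/152388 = 0.00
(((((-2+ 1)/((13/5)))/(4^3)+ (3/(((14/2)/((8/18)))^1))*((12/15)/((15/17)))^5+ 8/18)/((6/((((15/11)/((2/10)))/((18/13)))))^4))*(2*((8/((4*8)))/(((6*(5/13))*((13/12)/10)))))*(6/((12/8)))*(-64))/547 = -50568395120366513/214508082171952800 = -0.24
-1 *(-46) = 46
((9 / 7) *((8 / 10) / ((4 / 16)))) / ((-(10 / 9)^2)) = -2916 / 875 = -3.33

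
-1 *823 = -823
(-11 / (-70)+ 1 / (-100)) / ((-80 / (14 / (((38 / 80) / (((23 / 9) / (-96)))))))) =2369 / 1641600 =0.00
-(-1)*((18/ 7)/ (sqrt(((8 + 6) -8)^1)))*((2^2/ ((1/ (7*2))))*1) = 24*sqrt(6) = 58.79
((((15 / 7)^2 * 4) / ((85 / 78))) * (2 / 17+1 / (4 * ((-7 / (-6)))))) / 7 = 554580 / 693889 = 0.80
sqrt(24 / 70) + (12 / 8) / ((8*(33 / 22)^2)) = 1 / 12 + 2*sqrt(105) / 35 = 0.67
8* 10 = 80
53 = 53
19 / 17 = 1.12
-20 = -20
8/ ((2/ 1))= 4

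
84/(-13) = -84/13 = -6.46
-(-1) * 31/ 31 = 1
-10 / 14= -5 / 7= -0.71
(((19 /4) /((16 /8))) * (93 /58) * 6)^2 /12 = 9366867 /215296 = 43.51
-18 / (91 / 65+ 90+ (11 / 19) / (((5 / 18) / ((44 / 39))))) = -22230 / 115783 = -0.19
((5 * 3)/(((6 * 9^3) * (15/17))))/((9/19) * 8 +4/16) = 646/671409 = 0.00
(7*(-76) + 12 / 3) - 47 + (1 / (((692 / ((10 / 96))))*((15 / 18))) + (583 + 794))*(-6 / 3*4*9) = -69005557 / 692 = -99719.01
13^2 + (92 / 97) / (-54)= 442565 / 2619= 168.98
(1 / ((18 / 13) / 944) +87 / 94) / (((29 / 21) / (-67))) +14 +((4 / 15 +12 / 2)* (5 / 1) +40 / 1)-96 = -270966155 / 8178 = -33133.55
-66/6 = -11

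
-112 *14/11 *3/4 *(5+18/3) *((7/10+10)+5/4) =-70266/5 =-14053.20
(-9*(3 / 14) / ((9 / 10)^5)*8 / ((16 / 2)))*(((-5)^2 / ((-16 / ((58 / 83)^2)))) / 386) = 131406250 / 20354494293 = 0.01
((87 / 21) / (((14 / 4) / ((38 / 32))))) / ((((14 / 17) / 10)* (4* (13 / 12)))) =140505 / 35672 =3.94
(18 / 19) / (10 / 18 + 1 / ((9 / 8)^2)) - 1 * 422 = -872504 / 2071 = -421.30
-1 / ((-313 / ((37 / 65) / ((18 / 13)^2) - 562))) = -909959 / 507060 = -1.79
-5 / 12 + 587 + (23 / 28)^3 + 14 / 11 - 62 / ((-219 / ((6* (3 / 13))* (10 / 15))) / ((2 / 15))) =588.45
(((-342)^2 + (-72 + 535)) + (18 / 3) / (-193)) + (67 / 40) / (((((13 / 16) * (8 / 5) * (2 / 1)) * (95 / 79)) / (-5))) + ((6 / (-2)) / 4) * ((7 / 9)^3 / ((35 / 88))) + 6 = 117429.40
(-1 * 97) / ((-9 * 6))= 97 / 54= 1.80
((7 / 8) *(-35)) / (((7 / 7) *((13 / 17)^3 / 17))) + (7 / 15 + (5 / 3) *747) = 21415157 / 263640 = 81.23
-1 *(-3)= 3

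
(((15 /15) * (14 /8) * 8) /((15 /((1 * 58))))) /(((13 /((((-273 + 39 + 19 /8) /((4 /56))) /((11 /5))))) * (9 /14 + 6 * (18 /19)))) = -41200474 /42471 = -970.08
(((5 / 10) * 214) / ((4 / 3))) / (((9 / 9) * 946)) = 321 / 3784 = 0.08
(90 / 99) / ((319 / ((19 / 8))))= 0.01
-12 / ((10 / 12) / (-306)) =22032 / 5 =4406.40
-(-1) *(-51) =-51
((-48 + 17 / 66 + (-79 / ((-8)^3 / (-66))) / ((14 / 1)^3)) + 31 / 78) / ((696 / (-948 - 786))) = 4123701900323 / 34957418496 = 117.96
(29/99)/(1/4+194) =116/76923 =0.00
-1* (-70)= 70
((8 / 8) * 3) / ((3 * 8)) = 1 / 8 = 0.12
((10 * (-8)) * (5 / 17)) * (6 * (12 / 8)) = -3600 / 17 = -211.76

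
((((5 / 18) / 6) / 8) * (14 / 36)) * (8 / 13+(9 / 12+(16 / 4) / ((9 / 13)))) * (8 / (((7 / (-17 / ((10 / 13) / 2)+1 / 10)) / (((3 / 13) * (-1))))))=163807 / 876096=0.19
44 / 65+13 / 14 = 1461 / 910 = 1.61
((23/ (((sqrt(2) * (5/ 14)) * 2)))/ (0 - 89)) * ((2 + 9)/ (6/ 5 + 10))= -253 * sqrt(2)/ 1424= -0.25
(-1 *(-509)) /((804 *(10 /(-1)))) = -509 /8040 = -0.06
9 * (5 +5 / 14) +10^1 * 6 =1515 / 14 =108.21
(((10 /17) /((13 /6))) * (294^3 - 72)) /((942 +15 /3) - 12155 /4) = -2032968960 /616369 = -3298.30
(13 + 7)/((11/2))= 40/11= 3.64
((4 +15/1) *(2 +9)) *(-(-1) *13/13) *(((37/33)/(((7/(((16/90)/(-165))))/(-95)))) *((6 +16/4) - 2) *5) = 854848/6237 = 137.06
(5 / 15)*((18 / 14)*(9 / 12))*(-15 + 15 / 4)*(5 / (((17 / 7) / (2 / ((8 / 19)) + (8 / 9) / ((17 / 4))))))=-36.92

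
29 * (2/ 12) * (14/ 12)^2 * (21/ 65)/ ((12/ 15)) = 9947/ 3744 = 2.66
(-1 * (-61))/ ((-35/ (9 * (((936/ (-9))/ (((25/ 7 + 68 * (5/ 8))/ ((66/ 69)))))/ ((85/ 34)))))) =1674816/ 123625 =13.55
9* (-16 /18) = -8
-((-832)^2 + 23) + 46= -692201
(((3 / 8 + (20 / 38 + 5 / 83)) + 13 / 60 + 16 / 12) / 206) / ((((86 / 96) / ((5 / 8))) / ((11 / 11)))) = 475287 / 55876264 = 0.01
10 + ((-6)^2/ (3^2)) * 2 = 18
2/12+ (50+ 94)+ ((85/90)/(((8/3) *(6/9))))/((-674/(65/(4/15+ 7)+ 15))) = 508318165/3526368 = 144.15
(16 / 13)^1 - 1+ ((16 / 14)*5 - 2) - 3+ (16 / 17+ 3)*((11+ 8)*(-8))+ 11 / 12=-11086367 / 18564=-597.20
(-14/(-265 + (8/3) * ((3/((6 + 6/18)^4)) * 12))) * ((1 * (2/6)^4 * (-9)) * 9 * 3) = -5473482/34527289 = -0.16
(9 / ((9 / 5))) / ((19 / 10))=50 / 19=2.63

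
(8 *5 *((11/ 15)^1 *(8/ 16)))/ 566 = 22/ 849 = 0.03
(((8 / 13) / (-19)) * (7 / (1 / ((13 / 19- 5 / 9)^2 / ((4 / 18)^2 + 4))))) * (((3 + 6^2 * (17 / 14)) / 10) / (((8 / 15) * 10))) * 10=-118701 / 14623388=-0.01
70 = 70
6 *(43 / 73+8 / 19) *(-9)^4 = 55151766 / 1387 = 39763.35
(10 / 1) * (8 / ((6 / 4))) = 160 / 3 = 53.33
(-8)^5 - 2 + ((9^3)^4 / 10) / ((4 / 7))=1977005444567 / 40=49425136114.18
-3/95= -0.03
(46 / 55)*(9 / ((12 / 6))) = 207 / 55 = 3.76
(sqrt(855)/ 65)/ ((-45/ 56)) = -0.56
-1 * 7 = -7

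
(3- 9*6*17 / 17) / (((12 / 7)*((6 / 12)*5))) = -119 / 10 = -11.90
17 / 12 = 1.42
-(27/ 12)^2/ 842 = -81/ 13472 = -0.01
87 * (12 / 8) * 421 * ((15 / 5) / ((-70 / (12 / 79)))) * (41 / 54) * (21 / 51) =-1501707 / 13430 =-111.82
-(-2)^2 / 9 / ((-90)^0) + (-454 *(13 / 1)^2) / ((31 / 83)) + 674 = -57126400 / 279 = -204754.12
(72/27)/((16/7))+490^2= 1440607/6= 240101.17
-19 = -19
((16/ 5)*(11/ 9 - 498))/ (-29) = 71536/ 1305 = 54.82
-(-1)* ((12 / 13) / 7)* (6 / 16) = 9 / 182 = 0.05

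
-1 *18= -18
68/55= 1.24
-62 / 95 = -0.65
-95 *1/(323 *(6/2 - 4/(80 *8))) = -800/8143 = -0.10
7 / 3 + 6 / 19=151 / 57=2.65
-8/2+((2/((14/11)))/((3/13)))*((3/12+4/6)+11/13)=2017/252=8.00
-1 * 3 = -3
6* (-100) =-600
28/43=0.65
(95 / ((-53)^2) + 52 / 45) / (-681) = -150343 / 86081805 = -0.00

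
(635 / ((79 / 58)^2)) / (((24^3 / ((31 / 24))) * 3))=16555085 / 1552960512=0.01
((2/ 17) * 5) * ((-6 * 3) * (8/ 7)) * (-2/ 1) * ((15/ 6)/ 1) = 7200/ 119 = 60.50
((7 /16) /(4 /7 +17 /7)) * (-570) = -665 /8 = -83.12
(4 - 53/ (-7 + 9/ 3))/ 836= 69/ 3344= 0.02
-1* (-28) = 28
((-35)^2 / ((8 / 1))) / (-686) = -25 / 112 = -0.22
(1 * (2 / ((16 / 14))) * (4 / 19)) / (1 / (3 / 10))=0.11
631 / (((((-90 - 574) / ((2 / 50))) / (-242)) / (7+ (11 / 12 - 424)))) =-3827.52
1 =1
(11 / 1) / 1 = 11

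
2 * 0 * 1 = 0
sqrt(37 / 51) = sqrt(1887) / 51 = 0.85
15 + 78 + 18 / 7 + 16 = 781 / 7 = 111.57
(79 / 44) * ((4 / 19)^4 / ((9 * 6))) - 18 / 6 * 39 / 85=-4528309549 / 3289953645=-1.38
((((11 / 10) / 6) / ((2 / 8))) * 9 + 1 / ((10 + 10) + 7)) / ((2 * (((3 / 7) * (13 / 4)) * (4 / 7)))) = 21952 / 5265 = 4.17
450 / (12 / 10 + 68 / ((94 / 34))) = 52875 / 3031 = 17.44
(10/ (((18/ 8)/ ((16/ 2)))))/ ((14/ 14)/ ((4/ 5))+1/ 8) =2560/ 99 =25.86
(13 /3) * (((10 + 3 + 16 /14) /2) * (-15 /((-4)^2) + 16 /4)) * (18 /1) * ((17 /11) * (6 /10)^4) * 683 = 2310786387 /10000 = 231078.64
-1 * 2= -2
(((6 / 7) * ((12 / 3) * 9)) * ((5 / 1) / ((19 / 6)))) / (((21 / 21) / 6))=38880 / 133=292.33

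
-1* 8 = -8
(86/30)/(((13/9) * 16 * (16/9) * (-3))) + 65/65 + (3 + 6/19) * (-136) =-142262713/316160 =-449.97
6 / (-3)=-2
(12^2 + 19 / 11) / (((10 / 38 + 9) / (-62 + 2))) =-456855 / 484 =-943.92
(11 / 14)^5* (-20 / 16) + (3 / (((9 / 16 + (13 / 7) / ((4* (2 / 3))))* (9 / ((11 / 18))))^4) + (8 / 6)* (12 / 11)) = 144982680855743339734753 / 134211004329961740246912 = 1.08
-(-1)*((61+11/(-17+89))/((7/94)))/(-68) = -1739/144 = -12.08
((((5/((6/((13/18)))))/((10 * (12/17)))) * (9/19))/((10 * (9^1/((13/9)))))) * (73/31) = 209729/137401920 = 0.00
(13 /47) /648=13 /30456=0.00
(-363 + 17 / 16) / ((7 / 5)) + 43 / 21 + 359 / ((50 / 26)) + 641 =685441 / 1200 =571.20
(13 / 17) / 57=13 / 969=0.01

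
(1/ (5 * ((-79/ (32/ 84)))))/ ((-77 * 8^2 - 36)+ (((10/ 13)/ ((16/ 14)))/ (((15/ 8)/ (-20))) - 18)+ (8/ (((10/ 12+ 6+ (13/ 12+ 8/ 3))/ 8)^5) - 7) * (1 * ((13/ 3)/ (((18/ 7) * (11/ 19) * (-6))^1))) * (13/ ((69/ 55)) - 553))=140827503285591408/ 921706960990187200538045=0.00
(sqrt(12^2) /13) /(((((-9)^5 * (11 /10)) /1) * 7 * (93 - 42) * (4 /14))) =-20 /143548119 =-0.00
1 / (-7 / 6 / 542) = -464.57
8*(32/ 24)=32/ 3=10.67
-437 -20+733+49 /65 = 17989 /65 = 276.75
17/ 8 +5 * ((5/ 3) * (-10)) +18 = -1517/ 24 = -63.21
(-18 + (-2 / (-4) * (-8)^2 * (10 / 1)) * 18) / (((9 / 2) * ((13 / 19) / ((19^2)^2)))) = 3159502324 / 13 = 243038640.31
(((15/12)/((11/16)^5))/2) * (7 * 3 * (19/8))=202.95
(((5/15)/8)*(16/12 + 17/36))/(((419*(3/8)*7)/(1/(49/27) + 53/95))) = 33553/442360926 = 0.00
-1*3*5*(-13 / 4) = 195 / 4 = 48.75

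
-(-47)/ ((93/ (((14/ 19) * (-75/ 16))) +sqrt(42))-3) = -2.00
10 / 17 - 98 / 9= -1576 / 153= -10.30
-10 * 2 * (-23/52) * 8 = 920/13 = 70.77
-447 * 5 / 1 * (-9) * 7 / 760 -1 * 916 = -111071 / 152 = -730.73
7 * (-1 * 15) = -105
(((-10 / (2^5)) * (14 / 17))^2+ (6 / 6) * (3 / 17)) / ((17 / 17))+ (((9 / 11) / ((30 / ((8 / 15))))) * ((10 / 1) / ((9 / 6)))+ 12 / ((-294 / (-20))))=172868029 / 149540160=1.16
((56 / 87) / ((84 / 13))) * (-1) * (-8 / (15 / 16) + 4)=1768 / 3915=0.45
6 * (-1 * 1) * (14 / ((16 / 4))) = -21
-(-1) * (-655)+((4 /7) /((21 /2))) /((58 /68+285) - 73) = -655.00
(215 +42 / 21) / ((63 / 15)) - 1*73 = -64 / 3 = -21.33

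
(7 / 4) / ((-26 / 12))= -21 / 26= -0.81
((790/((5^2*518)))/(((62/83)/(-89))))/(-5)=583573/401450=1.45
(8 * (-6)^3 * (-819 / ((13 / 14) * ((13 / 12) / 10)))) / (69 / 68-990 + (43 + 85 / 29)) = -120220692480 / 8058713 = -14918.10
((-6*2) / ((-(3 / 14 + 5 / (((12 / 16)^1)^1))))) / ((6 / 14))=1176 / 289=4.07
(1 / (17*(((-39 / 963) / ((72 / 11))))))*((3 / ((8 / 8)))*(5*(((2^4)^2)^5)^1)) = -381178691117383680 / 2431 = -156799132504065.68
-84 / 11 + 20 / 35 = -544 / 77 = -7.06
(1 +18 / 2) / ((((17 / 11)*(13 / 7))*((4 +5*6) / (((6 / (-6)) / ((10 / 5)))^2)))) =385 / 15028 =0.03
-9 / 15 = -3 / 5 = -0.60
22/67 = 0.33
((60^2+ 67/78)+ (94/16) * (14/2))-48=1121323/312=3593.98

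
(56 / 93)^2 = 3136 / 8649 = 0.36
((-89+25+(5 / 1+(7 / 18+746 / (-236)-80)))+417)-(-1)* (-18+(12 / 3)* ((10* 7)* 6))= 1028668 / 531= 1937.23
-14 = -14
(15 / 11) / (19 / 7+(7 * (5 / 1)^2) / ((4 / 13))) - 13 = -2287723 / 176011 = -13.00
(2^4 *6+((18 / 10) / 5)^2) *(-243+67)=-10574256 / 625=-16918.81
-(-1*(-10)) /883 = -10 /883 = -0.01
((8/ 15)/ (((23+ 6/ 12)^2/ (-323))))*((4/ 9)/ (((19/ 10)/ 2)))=-8704/ 59643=-0.15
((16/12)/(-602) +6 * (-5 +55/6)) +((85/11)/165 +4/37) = 33895234/1347577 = 25.15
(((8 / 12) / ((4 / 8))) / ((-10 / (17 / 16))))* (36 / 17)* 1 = -3 / 10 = -0.30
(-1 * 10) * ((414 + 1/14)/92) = -28985/644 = -45.01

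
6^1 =6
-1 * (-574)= 574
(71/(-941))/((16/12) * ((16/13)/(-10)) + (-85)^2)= -0.00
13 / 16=0.81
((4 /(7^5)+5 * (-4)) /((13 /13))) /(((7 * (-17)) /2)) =672272 /2000033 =0.34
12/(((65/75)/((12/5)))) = 432/13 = 33.23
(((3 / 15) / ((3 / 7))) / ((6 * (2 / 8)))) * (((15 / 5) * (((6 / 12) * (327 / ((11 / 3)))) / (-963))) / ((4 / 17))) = -12971 / 70620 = -0.18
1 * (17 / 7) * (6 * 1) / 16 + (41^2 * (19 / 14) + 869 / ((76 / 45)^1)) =2975803 / 1064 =2796.81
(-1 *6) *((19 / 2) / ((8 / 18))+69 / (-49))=-23481 / 196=-119.80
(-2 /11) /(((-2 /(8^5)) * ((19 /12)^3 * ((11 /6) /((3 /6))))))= 169869312 /829939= 204.68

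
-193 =-193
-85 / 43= -1.98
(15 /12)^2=25 /16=1.56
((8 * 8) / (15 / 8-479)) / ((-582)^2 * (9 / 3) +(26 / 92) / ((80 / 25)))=-376832 / 2854744441769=-0.00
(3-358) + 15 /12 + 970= 2465 /4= 616.25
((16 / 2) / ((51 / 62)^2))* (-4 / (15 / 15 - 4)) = 123008 / 7803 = 15.76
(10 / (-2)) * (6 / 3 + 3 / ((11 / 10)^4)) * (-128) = 37940480 / 14641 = 2591.39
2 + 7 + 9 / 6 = 21 / 2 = 10.50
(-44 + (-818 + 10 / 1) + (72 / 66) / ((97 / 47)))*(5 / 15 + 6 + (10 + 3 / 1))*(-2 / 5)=7025888 / 1067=6584.71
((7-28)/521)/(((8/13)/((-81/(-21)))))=-0.25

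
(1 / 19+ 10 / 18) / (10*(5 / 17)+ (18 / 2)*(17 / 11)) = 19448 / 538821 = 0.04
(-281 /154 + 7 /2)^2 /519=5547 /1025717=0.01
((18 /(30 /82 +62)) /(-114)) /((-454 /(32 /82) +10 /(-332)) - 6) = 81672 /37723970755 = 0.00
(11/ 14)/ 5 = 11/ 70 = 0.16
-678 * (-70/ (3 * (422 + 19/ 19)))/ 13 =15820/ 5499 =2.88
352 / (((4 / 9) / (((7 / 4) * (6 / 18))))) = 462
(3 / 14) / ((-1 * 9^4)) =-1 / 30618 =-0.00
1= 1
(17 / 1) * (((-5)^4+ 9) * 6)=64668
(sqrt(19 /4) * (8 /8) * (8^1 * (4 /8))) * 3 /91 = 6 * sqrt(19) /91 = 0.29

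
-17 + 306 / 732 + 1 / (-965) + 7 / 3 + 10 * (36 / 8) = 10860709 / 353190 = 30.75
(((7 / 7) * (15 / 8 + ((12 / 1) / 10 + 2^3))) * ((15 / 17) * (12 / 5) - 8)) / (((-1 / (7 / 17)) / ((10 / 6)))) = 77525 / 1734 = 44.71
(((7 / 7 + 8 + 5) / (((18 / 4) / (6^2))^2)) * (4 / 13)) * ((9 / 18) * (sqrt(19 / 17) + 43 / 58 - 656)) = -34052480 / 377 + 1792 * sqrt(323) / 221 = -90179.15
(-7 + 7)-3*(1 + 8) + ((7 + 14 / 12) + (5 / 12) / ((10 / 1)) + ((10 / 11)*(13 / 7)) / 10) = -34415 / 1848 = -18.62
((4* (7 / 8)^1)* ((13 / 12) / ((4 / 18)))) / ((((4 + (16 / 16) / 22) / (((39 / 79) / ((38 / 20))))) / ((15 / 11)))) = 798525 / 534356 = 1.49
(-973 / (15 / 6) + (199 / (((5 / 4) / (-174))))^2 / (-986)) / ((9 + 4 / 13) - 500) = 4301868506 / 2711075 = 1586.78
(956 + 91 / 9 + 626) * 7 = 100303 / 9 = 11144.78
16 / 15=1.07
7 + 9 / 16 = 121 / 16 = 7.56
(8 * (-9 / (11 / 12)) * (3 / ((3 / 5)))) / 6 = -720 / 11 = -65.45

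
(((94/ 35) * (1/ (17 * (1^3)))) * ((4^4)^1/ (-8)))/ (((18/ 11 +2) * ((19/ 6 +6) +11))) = -2256/ 32725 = -0.07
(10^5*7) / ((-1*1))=-700000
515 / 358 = 1.44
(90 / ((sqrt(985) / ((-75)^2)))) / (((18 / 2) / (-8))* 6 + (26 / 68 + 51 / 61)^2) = -217762222500* sqrt(985) / 2230949549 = -3063.45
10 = 10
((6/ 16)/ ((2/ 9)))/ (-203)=-27/ 3248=-0.01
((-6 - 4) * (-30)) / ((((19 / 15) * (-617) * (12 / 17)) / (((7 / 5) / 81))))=-2975 / 316521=-0.01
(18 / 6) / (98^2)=3 / 9604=0.00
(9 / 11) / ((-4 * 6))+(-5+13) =701 / 88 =7.97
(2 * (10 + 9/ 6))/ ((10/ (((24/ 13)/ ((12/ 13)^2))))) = 299/ 60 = 4.98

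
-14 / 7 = -2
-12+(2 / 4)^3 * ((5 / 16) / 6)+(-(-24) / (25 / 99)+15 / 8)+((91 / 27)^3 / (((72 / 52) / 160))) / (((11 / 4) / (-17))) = -340013194375273 / 12471148800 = -27263.98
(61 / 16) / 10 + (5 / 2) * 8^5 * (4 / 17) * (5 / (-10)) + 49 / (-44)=-288380313 / 29920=-9638.38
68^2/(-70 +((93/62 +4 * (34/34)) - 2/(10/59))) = -46240/763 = -60.60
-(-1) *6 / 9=2 / 3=0.67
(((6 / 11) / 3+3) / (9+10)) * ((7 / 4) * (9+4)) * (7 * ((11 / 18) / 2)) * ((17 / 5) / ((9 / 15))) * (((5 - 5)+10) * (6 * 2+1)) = 24635975 / 4104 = 6002.92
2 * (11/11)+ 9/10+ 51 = 539/10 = 53.90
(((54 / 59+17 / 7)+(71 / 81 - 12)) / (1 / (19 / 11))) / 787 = -0.02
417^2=173889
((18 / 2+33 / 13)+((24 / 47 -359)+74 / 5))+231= -309016 / 3055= -101.15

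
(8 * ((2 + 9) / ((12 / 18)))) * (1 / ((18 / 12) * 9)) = 88 / 9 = 9.78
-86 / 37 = -2.32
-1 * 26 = -26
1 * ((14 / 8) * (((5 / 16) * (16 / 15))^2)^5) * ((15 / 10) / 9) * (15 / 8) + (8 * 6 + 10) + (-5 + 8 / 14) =1417176245 / 26453952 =53.57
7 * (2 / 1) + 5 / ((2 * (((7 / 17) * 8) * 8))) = 12629 / 896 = 14.09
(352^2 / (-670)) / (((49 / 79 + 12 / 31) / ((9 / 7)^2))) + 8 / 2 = -12127373068 / 40495805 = -299.47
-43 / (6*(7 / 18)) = -129 / 7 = -18.43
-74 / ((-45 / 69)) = 1702 / 15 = 113.47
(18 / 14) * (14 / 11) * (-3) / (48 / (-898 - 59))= 783 / 8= 97.88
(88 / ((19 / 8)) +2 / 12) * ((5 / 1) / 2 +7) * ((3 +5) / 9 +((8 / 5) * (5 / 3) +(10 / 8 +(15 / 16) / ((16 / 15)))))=55570571 / 27648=2009.93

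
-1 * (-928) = 928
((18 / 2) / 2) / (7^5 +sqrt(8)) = 151263 / 564950482 - 9 * sqrt(2) / 282475241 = 0.00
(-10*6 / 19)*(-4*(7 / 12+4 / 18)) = 580 / 57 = 10.18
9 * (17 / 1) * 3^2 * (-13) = -17901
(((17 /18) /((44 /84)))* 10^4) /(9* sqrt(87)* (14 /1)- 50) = 3718750 /5687187 + 3123750* sqrt(87) /1895729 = 16.02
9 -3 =6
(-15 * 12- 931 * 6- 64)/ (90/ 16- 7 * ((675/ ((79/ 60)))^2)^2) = 33029668688/ 2739336790877222661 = 0.00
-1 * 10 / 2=-5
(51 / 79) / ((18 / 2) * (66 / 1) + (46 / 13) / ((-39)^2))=1008423 / 927871432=0.00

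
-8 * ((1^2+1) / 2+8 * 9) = -584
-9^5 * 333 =-19663317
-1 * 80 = -80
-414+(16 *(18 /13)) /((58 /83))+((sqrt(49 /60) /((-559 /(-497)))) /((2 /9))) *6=-144126 /377+31311 *sqrt(15) /5590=-360.60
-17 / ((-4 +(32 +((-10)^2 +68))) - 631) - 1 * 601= -261418 / 435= -600.96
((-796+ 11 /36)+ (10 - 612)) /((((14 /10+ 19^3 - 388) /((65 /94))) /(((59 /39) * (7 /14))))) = -74217575 /657078048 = -0.11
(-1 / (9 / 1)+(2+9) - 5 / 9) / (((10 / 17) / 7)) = 3689 / 30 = 122.97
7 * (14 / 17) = 98 / 17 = 5.76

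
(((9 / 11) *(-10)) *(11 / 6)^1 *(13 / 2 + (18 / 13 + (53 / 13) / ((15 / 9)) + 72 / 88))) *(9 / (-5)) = 430461 / 1430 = 301.02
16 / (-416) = -1 / 26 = -0.04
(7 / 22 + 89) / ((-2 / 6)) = -5895 / 22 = -267.95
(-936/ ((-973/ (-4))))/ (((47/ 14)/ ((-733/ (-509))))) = -5488704/ 3325297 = -1.65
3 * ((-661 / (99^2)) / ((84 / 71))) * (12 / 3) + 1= 21676 / 68607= 0.32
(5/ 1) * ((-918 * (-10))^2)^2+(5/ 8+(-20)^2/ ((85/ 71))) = 4829249433196845525/ 136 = 35509187008800334.74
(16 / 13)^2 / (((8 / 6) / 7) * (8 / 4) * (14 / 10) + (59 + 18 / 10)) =96 / 3887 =0.02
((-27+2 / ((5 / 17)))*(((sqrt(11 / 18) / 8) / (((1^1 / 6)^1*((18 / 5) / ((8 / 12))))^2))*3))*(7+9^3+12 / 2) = -5424.52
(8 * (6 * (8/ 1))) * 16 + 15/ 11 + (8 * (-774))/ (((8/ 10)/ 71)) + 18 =-5977143/ 11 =-543376.64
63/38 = 1.66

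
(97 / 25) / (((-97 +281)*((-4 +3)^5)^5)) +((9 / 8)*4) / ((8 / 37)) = 20.79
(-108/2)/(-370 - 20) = 9/65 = 0.14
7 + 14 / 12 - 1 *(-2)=61 / 6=10.17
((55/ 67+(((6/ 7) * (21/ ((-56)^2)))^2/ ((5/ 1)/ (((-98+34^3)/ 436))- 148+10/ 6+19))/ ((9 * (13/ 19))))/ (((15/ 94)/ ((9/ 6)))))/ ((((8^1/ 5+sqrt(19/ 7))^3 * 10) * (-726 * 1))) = 5791619080584261964285/ 1168633489859030587392- 28123211712714288609275 * sqrt(133)/ 65443475432105712893952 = -0.00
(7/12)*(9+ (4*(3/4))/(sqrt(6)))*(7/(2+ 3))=49*sqrt(6)/120+ 147/20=8.35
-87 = -87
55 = 55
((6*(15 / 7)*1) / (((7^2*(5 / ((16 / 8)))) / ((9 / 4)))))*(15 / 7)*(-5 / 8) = -6075 / 19208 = -0.32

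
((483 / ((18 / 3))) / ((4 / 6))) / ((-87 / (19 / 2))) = -3059 / 232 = -13.19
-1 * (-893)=893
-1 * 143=-143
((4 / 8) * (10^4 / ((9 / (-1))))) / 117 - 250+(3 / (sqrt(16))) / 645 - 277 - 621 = -1043904787 / 905580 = -1152.75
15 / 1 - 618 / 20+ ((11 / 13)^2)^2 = -4394789 / 285610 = -15.39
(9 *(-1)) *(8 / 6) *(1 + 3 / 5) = -96 / 5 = -19.20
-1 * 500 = -500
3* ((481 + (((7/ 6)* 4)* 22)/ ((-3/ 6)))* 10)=8270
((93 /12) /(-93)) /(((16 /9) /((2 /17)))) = -3 /544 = -0.01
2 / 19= 0.11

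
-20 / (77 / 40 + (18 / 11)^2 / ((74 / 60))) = -4.88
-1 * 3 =-3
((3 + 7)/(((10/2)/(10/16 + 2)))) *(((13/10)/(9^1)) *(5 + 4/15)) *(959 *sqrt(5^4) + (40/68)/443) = 95753.49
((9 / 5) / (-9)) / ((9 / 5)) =-1 / 9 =-0.11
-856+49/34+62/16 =-115693/136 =-850.68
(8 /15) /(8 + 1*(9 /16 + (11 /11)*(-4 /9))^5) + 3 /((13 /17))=128458253706927 /32197121687185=3.99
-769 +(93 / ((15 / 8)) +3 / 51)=-719.34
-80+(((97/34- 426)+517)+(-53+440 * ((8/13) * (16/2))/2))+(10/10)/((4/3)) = 923497/884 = 1044.68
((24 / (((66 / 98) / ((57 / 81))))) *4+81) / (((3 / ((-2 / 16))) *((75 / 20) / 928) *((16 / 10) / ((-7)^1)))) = 21862694 / 2673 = 8179.08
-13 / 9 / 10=-0.14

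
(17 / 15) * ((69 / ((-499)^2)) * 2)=782 / 1245005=0.00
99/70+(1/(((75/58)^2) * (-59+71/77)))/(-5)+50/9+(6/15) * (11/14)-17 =-1069035538/110053125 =-9.71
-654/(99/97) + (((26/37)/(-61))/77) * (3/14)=-640.79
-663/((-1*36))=221/12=18.42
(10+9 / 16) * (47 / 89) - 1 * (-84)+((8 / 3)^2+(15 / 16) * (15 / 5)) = 318803 / 3204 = 99.50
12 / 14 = 6 / 7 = 0.86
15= 15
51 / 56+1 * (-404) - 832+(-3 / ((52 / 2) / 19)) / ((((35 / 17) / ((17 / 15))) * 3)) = -67457839 / 54600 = -1235.49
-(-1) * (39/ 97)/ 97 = 39/ 9409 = 0.00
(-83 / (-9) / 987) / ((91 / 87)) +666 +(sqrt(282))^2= 255441955 / 269451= 948.01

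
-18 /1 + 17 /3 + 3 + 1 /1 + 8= -1 /3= -0.33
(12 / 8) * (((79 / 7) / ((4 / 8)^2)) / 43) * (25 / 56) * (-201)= -1190925 / 8428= -141.31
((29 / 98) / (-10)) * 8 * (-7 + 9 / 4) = 551 / 490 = 1.12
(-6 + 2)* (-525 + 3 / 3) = 2096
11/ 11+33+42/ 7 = 40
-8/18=-4/9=-0.44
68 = 68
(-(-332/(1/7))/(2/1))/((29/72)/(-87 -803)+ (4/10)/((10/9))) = 3231.84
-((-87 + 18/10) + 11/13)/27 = 5483/1755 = 3.12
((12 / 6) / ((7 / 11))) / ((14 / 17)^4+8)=918731 / 2473044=0.37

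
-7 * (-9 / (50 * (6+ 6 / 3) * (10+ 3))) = 63 / 5200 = 0.01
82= 82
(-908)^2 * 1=824464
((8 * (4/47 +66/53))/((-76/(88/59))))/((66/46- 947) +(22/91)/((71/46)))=10834347524/49038420350109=0.00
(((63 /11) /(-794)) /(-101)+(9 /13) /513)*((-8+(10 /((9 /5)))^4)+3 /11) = 63338181441355 /47175389249274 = 1.34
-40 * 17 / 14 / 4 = -85 / 7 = -12.14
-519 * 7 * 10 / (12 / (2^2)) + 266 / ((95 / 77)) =-59472 / 5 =-11894.40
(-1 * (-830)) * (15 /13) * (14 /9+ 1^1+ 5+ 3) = 394250 /39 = 10108.97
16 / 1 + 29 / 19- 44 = -503 / 19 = -26.47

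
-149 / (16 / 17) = -2533 / 16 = -158.31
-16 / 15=-1.07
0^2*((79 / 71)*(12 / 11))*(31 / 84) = 0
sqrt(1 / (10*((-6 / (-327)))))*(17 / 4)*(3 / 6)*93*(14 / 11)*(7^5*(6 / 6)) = 186003069*sqrt(545) / 440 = 9868830.38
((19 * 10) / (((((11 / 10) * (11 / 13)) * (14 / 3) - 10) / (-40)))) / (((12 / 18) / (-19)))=-38292.84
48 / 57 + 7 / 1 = 149 / 19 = 7.84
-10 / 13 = -0.77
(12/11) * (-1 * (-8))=96/11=8.73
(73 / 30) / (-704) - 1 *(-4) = 84407 / 21120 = 4.00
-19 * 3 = -57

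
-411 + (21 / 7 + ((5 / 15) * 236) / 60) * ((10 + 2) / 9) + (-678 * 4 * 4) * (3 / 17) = -5323493 / 2295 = -2319.60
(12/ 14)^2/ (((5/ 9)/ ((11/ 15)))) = 1188/ 1225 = 0.97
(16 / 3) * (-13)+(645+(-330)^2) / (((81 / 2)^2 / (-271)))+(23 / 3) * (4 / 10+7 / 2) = -396685007 / 21870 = -18138.32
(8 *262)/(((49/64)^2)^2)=35165044736/5764801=6099.96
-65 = -65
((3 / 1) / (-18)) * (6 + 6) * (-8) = 16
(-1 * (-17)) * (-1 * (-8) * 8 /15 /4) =272 /15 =18.13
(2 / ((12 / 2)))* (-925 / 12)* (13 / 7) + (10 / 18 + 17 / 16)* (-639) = -1090309 / 1008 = -1081.66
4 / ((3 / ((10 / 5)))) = 8 / 3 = 2.67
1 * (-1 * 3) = -3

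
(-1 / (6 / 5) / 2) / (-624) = 5 / 7488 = 0.00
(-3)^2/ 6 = 3/ 2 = 1.50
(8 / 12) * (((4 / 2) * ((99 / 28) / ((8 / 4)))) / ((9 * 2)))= 11 / 84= 0.13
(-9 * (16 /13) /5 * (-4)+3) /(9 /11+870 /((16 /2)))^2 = 497552 /503577555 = 0.00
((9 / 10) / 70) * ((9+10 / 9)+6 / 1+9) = 0.32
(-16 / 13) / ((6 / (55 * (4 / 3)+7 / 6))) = -596 / 39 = -15.28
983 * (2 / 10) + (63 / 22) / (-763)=2357189 / 11990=196.60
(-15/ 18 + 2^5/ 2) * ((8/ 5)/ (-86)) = -182/ 645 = -0.28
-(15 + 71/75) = -1196/75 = -15.95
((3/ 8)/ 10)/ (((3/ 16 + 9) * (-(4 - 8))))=1/ 980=0.00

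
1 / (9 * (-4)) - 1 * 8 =-289 / 36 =-8.03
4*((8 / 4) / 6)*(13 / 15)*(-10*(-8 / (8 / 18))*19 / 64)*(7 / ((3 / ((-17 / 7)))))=-349.92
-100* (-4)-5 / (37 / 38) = 14610 / 37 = 394.86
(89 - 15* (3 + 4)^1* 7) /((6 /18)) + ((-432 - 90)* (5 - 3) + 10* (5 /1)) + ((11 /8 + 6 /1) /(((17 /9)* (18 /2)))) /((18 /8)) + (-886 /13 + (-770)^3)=-1816100207845 /3978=-456535999.96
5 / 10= 1 / 2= 0.50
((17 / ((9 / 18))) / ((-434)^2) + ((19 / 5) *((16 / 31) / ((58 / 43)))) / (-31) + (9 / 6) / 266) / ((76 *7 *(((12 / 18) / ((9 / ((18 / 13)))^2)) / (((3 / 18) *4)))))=-3603105181 / 1104263419840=-0.00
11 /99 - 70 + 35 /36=-827 /12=-68.92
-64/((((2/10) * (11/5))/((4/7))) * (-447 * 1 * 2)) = 3200/34419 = 0.09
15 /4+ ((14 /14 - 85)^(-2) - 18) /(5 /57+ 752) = 375691447 /100827888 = 3.73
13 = 13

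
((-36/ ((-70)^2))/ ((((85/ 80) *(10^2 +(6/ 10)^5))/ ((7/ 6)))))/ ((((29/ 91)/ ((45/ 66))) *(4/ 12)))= -877500/ 1696005289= -0.00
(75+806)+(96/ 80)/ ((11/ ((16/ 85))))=4118771/ 4675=881.02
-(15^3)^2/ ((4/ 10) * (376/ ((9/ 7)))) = -512578125/ 5264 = -97374.26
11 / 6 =1.83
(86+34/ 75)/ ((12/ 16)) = 25936/ 225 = 115.27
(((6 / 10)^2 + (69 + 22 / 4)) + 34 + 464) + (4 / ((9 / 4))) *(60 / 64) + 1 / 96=1378889 / 2400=574.54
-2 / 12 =-0.17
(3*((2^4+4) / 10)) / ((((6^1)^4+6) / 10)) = 10 / 217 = 0.05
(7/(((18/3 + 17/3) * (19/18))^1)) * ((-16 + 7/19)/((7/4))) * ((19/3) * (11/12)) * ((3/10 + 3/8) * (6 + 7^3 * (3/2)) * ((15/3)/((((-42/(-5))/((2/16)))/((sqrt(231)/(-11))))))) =8347779 * sqrt(231)/119168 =1064.68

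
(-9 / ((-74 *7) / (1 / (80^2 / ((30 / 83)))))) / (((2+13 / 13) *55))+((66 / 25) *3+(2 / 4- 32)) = -7137141579 / 302677760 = -23.58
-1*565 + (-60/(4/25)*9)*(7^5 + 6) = -56744440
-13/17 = -0.76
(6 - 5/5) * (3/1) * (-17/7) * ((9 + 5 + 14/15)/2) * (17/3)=-4624/3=-1541.33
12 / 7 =1.71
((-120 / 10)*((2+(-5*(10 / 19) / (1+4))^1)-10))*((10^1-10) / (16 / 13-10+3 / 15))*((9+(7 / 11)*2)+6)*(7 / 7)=0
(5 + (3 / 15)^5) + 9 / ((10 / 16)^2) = 87626 / 3125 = 28.04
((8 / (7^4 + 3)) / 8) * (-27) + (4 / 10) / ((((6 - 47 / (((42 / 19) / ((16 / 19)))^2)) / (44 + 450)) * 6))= -87311271 / 2175620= -40.13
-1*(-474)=474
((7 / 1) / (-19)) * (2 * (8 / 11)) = -112 / 209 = -0.54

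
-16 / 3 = -5.33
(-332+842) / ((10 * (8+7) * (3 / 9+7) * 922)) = 51 / 101420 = 0.00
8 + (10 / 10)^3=9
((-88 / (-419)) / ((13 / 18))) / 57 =0.01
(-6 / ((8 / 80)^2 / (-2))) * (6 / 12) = 600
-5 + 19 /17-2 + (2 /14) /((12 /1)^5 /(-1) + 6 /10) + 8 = 2.12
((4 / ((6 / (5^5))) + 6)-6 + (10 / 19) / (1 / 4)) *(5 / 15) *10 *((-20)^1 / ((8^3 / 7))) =-10401125 / 5472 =-1900.79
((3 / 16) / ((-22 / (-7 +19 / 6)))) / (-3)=-23 / 2112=-0.01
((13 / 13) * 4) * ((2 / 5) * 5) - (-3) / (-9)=23 / 3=7.67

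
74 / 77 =0.96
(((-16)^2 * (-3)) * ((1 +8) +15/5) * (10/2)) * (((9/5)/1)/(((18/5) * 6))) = -3840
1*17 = 17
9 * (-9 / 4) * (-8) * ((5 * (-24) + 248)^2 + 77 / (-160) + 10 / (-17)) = 3609487251 / 1360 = 2654034.74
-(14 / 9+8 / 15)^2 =-8836 / 2025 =-4.36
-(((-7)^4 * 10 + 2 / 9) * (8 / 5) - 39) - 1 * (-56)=-38321.36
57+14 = 71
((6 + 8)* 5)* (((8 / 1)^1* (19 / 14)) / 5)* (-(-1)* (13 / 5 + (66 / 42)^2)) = 188784 / 245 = 770.55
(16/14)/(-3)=-8/21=-0.38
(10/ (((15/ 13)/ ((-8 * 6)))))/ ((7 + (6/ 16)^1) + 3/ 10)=-16640/ 307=-54.20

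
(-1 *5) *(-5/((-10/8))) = -20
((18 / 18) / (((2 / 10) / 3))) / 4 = 3.75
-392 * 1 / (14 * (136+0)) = -0.21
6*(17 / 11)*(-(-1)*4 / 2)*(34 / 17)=408 / 11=37.09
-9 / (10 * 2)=-0.45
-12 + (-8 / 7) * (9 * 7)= -84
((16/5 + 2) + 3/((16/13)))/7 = 611/560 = 1.09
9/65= 0.14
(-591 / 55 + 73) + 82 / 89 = 309246 / 4895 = 63.18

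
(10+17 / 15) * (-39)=-2171 / 5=-434.20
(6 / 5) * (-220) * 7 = -1848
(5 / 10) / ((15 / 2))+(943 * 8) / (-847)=-112313 / 12705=-8.84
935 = 935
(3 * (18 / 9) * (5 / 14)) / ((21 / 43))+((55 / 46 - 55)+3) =-104623 / 2254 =-46.42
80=80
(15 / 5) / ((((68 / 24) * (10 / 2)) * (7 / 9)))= 162 / 595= 0.27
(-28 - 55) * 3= -249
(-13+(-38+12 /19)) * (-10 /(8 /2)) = 4785 /38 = 125.92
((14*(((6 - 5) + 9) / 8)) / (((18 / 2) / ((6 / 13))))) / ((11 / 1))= 35 / 429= 0.08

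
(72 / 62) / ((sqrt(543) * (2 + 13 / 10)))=40 * sqrt(543) / 61721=0.02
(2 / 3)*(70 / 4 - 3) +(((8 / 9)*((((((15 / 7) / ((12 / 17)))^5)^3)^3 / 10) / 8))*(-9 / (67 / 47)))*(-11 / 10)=41354563986059702759688352791176189771368891394742238575363430981494389173952458231148771 / 106504377698628528914137397451722890593238773668335398473381783273472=388289804416107404751.12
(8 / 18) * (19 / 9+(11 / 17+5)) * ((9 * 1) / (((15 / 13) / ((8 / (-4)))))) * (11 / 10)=-678964 / 11475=-59.17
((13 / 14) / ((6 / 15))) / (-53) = -65 / 1484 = -0.04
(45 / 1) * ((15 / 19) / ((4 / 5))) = 44.41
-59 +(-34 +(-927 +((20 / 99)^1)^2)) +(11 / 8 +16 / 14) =-558428779 / 548856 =-1017.44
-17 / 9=-1.89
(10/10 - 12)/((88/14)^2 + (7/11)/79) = -468391/1682727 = -0.28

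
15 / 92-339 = -31173 / 92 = -338.84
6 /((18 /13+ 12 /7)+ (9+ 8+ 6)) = 546 /2375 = 0.23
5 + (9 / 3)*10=35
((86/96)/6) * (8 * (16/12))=43/27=1.59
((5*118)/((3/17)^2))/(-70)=-17051/63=-270.65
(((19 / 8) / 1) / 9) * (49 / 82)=931 / 5904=0.16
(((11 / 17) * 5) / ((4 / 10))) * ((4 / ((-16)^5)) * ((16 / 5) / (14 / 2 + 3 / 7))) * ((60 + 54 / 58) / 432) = -226765 / 120965824512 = -0.00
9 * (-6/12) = -9/2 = -4.50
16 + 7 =23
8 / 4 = 2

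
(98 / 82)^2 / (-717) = -2401 / 1205277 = -0.00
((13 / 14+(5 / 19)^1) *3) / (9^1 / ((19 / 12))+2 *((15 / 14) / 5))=317 / 542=0.58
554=554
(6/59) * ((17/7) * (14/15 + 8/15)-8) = -0.45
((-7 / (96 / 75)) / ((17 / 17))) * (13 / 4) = -2275 / 128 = -17.77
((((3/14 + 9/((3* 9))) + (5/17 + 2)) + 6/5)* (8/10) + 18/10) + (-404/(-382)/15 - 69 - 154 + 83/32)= -3914885773/18183200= -215.30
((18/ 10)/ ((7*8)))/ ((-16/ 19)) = -171/ 4480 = -0.04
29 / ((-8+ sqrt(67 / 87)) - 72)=-201840 / 556733 - 29 * sqrt(5829) / 556733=-0.37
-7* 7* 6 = -294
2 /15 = 0.13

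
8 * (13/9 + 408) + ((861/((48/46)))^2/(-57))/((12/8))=-2849929/608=-4687.38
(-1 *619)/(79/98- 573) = 60662/56075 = 1.08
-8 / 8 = -1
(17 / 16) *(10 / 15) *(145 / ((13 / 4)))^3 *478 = 198185014000 / 6591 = 30069035.65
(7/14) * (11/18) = 0.31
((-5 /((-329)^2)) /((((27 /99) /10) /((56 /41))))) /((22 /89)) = -17800 /1901949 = -0.01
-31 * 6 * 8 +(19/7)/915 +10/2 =-9498596/6405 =-1483.00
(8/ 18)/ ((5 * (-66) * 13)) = -2/ 19305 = -0.00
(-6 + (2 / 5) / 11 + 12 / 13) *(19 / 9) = -68476 / 6435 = -10.64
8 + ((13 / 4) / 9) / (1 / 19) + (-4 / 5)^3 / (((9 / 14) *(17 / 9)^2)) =19036571 / 1300500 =14.64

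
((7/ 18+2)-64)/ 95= -1109/ 1710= -0.65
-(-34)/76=17/38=0.45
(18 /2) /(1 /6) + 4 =58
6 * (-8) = -48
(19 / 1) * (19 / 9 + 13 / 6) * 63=10241 / 2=5120.50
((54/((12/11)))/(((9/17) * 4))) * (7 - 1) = 561/4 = 140.25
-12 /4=-3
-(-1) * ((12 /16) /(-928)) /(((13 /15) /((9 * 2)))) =-405 /24128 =-0.02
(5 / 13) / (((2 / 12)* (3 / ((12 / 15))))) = 0.62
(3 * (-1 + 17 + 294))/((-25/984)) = -183024/5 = -36604.80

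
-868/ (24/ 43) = -9331/ 6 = -1555.17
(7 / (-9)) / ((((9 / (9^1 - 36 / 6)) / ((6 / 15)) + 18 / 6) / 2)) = -4 / 27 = -0.15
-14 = -14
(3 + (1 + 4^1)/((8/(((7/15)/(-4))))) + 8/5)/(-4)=-2173/1920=-1.13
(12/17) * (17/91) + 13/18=1399/1638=0.85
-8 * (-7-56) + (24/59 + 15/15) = 29819/59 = 505.41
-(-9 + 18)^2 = -81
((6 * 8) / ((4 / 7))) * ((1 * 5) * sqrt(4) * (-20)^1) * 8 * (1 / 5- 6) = 779520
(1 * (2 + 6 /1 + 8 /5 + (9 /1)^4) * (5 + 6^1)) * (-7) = -2529681 /5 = -505936.20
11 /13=0.85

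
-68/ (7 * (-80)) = 17/ 140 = 0.12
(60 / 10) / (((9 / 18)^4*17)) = 96 / 17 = 5.65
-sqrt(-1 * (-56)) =-2 * sqrt(14) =-7.48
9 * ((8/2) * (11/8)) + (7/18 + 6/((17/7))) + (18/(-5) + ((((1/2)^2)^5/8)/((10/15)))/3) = 611140349/12533760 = 48.76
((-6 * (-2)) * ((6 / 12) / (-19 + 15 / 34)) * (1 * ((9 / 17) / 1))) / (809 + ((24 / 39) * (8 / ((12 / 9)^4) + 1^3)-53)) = -5616 / 24877175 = -0.00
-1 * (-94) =94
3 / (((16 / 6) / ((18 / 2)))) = 81 / 8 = 10.12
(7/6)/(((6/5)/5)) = 175/36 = 4.86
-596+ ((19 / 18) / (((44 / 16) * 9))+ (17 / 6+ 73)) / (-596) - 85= -723406243 / 1062072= -681.13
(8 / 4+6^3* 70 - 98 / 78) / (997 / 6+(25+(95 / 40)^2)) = 37741376 / 491231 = 76.83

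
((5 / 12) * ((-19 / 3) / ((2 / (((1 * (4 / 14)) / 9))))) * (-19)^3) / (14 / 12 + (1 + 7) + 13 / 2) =651605 / 35532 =18.34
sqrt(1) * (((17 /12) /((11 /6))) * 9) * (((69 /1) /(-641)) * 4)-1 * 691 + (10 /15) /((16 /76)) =-29226161 /42306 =-690.83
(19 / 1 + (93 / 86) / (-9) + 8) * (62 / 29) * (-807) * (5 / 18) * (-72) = 1156619300 / 1247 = 927521.49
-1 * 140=-140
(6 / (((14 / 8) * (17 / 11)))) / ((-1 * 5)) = -264 / 595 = -0.44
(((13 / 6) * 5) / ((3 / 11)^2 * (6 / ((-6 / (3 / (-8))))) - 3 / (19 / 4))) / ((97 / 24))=-4781920 / 1076991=-4.44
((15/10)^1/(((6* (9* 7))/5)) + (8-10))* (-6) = 499/42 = 11.88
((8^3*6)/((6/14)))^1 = 7168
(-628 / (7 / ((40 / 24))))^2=22357.37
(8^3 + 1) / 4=513 / 4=128.25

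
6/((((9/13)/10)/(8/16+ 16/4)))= 390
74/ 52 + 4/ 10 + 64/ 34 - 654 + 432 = -482431/ 2210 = -218.29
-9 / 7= -1.29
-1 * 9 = -9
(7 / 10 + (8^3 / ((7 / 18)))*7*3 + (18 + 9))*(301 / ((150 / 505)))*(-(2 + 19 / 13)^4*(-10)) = 40266313900.86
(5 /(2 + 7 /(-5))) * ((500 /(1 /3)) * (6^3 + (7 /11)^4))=39560712500 /14641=2702049.89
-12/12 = -1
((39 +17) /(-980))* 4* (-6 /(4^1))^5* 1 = 243 /140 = 1.74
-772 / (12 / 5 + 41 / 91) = -351260 / 1297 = -270.82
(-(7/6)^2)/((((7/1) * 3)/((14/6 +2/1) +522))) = -34.11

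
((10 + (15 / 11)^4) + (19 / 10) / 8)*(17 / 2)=116.41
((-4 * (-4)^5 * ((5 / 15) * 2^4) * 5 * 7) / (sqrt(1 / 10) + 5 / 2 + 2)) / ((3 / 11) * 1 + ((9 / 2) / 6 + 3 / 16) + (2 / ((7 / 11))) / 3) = 50866421760 / 672607 - 1130364928 * sqrt(10) / 672607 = 70311.33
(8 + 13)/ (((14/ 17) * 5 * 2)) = 2.55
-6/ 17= -0.35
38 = 38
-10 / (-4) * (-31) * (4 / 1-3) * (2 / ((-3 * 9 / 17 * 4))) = 24.40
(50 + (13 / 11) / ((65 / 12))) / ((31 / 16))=44192 / 1705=25.92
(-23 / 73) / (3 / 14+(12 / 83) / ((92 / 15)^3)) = -2601401936 / 1774450347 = -1.47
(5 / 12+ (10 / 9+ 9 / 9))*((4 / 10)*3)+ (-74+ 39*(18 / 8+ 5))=12707 / 60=211.78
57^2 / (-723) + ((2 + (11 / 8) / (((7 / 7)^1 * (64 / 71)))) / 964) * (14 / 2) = -2205349 / 493568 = -4.47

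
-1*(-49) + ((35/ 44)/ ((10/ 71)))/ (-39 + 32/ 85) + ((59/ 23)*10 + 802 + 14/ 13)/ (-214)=59393867509/ 1320415096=44.98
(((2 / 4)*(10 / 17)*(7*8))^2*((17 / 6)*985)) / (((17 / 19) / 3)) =733628000 / 289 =2538505.19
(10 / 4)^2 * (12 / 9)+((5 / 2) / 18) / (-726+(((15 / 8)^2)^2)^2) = 8.33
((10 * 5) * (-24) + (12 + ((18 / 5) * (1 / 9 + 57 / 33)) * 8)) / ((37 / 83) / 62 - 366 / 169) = 54292008472 / 103245065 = 525.86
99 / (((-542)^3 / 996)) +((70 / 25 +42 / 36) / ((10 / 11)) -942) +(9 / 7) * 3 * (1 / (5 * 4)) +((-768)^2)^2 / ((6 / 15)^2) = 45438299413043913120749 / 20897636550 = 2174327192662.56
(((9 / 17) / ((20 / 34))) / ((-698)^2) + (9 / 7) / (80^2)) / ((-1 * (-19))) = 1106289 / 103677011200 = 0.00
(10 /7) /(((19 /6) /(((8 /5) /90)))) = 16 /1995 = 0.01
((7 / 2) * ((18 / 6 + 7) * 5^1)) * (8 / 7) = 200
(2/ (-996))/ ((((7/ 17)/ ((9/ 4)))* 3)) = -17/ 4648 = -0.00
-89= -89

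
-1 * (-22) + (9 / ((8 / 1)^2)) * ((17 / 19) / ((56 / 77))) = 215699 / 9728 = 22.17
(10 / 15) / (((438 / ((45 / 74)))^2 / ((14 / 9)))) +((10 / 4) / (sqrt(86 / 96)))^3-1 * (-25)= 3000 * sqrt(129) / 1849 +2188620475 / 87544812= 43.43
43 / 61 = 0.70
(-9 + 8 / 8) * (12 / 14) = -48 / 7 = -6.86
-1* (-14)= 14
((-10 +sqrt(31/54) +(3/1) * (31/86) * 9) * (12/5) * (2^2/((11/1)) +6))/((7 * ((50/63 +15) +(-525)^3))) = 4347/1078001987810-21 * sqrt(186)/25069813670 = -0.00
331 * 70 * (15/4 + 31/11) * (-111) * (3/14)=-159272235/44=-3619823.52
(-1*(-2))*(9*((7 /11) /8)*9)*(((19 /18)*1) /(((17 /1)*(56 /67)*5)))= 11457 /59840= 0.19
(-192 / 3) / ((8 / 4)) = -32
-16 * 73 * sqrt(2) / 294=-584 * sqrt(2) / 147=-5.62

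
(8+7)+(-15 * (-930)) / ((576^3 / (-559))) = 158819255 / 10616832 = 14.96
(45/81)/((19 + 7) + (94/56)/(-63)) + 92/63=4276904/2886471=1.48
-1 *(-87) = 87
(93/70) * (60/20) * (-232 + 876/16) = -197811/280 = -706.47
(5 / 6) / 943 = 5 / 5658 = 0.00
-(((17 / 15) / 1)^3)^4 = -582622237229761 / 129746337890625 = -4.49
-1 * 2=-2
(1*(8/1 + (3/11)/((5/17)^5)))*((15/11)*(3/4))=40811139/302500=134.91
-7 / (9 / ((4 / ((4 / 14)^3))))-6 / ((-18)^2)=-3602 / 27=-133.41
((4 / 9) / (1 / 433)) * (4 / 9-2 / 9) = 3464 / 81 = 42.77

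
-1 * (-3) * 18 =54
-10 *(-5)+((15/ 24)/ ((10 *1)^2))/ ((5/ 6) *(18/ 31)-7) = 1615969/ 32320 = 50.00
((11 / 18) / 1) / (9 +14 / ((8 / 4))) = 11 / 288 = 0.04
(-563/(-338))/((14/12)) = 1689/1183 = 1.43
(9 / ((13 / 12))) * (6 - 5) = 108 / 13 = 8.31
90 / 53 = 1.70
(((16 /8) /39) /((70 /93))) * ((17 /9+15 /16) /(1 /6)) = 12617 /10920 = 1.16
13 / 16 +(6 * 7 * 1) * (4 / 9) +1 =983 / 48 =20.48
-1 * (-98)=98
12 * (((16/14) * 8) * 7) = 768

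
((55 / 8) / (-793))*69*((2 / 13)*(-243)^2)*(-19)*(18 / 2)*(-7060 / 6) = -22544670527775 / 20618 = -1093446043.64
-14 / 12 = -7 / 6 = -1.17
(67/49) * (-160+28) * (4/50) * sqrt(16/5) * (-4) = 283008 * sqrt(5)/6125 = 103.32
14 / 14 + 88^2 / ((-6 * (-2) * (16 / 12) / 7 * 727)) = 4115 / 727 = 5.66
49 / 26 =1.88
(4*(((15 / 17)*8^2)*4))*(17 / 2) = 7680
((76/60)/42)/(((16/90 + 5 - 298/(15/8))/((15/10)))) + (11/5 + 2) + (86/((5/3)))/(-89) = 312076887/86210740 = 3.62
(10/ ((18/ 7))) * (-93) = -1085/ 3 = -361.67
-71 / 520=-0.14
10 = 10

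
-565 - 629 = -1194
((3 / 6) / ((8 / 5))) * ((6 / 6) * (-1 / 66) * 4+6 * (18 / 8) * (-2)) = -4465 / 528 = -8.46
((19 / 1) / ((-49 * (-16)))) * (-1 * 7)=-19 / 112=-0.17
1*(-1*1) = -1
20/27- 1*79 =-2113/27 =-78.26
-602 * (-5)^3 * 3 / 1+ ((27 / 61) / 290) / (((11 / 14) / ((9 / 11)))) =241607810451 / 1070245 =225750.00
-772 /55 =-14.04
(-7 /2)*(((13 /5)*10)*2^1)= -182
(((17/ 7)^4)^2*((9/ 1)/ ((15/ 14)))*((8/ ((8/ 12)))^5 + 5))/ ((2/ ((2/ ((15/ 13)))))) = 2192064793.85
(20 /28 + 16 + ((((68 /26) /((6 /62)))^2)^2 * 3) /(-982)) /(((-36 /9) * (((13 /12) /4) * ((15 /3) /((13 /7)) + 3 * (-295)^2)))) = 8550340349974 /1499265587248065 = 0.01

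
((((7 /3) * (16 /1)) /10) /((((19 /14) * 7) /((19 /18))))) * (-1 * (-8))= 448 /135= 3.32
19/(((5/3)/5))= 57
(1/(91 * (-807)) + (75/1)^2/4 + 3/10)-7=2055575047/1468740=1399.55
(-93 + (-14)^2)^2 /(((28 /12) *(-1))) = -31827 /7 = -4546.71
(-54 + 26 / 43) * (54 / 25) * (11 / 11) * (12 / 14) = -106272 / 1075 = -98.86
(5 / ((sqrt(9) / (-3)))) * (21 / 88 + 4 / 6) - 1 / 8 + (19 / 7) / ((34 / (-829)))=-278158 / 3927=-70.83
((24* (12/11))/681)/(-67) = -96/167299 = -0.00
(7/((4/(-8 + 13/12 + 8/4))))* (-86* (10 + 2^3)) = 53277/4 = 13319.25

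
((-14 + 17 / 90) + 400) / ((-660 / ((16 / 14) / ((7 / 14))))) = -69514 / 51975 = -1.34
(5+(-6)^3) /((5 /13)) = -2743 /5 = -548.60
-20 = -20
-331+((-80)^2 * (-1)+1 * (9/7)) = -47108/7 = -6729.71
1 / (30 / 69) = 23 / 10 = 2.30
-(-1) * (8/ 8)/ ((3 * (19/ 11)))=11/ 57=0.19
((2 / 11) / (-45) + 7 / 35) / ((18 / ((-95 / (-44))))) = 1843 / 78408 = 0.02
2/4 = 1/2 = 0.50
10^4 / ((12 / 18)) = 15000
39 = 39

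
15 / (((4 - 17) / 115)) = -1725 / 13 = -132.69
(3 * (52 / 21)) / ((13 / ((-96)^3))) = -3538944 / 7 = -505563.43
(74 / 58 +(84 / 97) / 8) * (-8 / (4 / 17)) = -132379 / 2813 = -47.06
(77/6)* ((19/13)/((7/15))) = 1045/26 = 40.19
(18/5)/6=3/5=0.60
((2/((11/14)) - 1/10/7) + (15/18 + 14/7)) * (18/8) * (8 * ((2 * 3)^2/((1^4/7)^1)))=1338336/55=24333.38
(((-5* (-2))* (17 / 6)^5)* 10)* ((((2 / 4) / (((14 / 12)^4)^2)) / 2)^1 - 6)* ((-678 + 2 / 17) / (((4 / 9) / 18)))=34257741287570425 / 11529602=2971285677.30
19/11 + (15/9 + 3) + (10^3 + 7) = 33442/33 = 1013.39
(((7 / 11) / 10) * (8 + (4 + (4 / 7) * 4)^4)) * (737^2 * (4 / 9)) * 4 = 496068544576 / 5145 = 96417598.56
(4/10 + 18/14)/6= 59/210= 0.28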